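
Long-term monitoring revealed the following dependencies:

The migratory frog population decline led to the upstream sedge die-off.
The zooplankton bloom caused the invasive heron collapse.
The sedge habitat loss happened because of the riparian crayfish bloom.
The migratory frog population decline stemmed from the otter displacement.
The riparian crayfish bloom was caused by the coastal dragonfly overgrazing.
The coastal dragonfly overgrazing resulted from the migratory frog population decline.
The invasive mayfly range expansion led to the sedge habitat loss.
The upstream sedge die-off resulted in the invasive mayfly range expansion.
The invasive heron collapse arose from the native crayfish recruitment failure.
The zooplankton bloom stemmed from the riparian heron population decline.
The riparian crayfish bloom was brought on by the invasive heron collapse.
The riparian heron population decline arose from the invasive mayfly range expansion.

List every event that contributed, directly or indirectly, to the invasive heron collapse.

Immediate causes of the invasive heron collapse: the zooplankton bloom, the native crayfish recruitment failure.
Further upstream: the otter displacement, the migratory frog population decline, the upstream sedge die-off, the invasive mayfly range expansion, the riparian heron population decline.

the invasive mayfly range expansion, the migratory frog population decline, the native crayfish recruitment failure, the otter displacement, the riparian heron population decline, the upstream sedge die-off, the zooplankton bloom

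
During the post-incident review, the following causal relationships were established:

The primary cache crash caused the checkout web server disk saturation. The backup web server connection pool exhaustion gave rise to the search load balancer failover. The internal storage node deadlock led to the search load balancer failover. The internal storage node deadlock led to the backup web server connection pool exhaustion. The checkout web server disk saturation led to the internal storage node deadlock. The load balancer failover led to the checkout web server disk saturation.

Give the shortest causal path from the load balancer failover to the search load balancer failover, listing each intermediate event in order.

the load balancer failover → the checkout web server disk saturation
the checkout web server disk saturation → the internal storage node deadlock
the internal storage node deadlock → the search load balancer failover
Length: 3 steps.

the load balancer failover → the checkout web server disk saturation → the internal storage node deadlock → the search load balancer failover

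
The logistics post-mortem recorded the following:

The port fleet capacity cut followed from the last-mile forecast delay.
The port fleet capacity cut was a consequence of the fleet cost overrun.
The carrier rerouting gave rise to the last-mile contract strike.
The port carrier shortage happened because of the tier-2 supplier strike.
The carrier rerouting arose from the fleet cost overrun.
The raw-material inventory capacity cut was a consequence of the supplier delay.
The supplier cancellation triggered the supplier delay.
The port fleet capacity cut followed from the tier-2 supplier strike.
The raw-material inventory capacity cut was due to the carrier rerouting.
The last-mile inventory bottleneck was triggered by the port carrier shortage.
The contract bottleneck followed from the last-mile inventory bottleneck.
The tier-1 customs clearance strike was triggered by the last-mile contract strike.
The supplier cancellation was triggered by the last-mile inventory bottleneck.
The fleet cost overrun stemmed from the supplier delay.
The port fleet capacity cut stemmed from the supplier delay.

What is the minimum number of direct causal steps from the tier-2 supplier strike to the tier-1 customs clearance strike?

Shortest chain: the tier-2 supplier strike → the port carrier shortage → the last-mile inventory bottleneck → the supplier cancellation → the supplier delay → the fleet cost overrun → the carrier rerouting → the last-mile contract strike → the tier-1 customs clearance strike.

8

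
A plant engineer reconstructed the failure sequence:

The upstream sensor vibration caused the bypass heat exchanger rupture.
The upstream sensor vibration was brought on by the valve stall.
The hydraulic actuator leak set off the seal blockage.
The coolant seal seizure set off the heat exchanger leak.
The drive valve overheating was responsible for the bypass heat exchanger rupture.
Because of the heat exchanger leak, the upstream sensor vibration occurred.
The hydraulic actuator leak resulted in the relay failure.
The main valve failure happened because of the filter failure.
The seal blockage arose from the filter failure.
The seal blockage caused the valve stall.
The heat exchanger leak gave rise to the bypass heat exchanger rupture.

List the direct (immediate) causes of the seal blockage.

the filter failure, the hydraulic actuator leak

the filter failure, the hydraulic actuator leak → the seal blockage with nothing further upstream stated.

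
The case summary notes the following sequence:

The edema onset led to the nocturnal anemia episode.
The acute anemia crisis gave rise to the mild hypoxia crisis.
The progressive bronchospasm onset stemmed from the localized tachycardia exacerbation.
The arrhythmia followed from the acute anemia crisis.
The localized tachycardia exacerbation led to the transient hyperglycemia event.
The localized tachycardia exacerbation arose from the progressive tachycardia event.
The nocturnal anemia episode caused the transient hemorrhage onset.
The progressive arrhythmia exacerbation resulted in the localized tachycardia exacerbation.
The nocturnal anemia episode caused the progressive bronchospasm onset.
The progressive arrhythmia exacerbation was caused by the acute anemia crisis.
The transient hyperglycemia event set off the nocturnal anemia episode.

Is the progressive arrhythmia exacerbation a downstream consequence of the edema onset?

No

The edema onset leads to the nocturnal anemia episode, the progressive bronchospasm onset, the transient hemorrhage onset; the progressive arrhythmia exacerbation is not among them.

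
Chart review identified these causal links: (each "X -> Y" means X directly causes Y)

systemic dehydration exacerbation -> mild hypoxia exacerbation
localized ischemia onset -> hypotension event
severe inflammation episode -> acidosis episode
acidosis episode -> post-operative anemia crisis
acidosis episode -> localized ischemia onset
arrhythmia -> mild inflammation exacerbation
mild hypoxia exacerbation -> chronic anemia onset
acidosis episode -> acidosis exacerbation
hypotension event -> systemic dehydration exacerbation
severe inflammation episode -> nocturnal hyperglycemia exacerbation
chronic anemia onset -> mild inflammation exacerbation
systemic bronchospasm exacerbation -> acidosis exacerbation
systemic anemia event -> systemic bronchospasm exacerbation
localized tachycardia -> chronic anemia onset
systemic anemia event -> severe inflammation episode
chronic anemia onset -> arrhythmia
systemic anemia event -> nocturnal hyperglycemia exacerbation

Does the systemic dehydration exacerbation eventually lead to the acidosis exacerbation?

No

The systemic dehydration exacerbation leads to the mild hypoxia exacerbation, the chronic anemia onset, the arrhythmia, the mild inflammation exacerbation; the acidosis exacerbation is not among them.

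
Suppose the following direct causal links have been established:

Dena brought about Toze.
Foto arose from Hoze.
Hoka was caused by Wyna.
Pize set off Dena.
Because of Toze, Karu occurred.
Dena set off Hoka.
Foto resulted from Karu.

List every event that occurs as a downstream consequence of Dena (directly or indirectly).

Direct effects: Toze, Hoka.
2 steps out: Karu.
3 steps out: Foto.
Not reachable from it: Wyna, Pize, Hoze.

Foto, Hoka, Karu, Toze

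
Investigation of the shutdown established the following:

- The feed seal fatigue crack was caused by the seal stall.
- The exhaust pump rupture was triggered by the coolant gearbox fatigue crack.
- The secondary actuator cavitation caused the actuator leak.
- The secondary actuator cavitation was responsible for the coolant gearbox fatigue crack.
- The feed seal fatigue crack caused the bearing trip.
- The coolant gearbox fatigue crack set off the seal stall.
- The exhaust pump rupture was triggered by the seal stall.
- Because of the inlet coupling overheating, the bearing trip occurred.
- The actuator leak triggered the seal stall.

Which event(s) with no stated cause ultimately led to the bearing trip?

Tracing upstream from the bearing trip: the bearing trip ← the inlet coupling overheating.
A separate upstream branch: the bearing trip ← the feed seal fatigue crack ← the seal stall ← the coolant gearbox fatigue crack ← the secondary actuator cavitation.
Each of those chain origins has no stated cause.

the inlet coupling overheating, the secondary actuator cavitation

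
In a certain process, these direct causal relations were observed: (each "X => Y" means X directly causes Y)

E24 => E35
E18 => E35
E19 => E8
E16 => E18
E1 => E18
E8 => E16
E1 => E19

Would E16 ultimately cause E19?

No

E16 leads to E18, E35; E19 is not among them.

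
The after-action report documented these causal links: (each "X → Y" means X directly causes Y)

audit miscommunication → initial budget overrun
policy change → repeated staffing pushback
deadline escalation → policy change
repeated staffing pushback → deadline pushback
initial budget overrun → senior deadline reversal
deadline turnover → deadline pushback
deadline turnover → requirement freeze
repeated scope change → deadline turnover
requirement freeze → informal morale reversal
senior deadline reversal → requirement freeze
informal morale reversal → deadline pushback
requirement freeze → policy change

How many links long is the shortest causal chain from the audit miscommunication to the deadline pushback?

5

Shortest chain: the audit miscommunication → the initial budget overrun → the senior deadline reversal → the requirement freeze → the informal morale reversal → the deadline pushback.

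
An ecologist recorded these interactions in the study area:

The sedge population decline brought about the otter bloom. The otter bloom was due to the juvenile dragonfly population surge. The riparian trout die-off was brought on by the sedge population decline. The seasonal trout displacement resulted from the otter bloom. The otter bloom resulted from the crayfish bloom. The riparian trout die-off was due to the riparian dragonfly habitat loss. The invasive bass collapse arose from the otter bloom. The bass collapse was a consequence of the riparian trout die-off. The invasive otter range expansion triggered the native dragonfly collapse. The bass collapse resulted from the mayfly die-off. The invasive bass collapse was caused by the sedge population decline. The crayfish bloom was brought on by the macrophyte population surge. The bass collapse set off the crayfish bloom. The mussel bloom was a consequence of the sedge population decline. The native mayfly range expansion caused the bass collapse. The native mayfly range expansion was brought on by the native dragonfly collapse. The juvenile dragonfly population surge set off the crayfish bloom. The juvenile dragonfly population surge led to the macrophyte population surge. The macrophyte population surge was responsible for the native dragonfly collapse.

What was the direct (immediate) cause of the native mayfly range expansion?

the native dragonfly collapse

Upstream contributors include the juvenile dragonfly population surge, the macrophyte population surge, the invasive otter range expansion, but only the native dragonfly collapse feeds directly into the native mayfly range expansion.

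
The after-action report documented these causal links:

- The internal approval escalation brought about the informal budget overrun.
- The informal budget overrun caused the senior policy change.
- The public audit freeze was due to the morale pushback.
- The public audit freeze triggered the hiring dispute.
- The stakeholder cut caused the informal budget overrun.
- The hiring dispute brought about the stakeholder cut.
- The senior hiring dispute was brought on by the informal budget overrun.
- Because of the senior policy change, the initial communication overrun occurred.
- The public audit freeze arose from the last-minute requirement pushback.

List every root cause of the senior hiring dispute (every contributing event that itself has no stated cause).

the internal approval escalation, the last-minute requirement pushback, the morale pushback

Tracing upstream from the senior hiring dispute: the senior hiring dispute ← the informal budget overrun ← the stakeholder cut ← the hiring dispute ← the public audit freeze ← the morale pushback.
A separate upstream branch: the senior hiring dispute ← the informal budget overrun ← the stakeholder cut ← the hiring dispute ← the public audit freeze ← the last-minute requirement pushback.
A separate upstream branch: the senior hiring dispute ← the informal budget overrun ← the internal approval escalation.
Each of those chain origins has no stated cause.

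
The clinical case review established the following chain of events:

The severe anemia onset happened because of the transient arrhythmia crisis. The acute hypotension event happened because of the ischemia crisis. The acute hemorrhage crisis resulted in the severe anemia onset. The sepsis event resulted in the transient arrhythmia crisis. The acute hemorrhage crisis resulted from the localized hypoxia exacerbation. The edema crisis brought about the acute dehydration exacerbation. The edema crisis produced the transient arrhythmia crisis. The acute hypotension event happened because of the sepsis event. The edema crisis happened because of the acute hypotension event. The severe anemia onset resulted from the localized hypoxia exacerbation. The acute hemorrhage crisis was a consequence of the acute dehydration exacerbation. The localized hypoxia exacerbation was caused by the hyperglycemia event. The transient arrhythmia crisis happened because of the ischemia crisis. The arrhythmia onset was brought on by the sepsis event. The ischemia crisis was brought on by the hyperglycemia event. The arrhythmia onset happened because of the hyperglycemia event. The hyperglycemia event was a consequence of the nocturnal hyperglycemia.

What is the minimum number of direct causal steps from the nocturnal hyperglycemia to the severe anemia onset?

Shortest chain: the nocturnal hyperglycemia → the hyperglycemia event → the localized hypoxia exacerbation → the severe anemia onset.

3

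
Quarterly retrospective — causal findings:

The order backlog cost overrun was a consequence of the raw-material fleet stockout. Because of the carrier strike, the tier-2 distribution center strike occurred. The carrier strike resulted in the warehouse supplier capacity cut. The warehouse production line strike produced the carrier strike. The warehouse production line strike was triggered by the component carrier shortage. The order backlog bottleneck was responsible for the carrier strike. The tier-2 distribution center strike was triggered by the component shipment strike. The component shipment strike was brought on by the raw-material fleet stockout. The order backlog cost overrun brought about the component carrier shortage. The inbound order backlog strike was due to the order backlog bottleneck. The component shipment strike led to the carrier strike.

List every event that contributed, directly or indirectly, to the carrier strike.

the component carrier shortage, the component shipment strike, the order backlog bottleneck, the order backlog cost overrun, the raw-material fleet stockout, the warehouse production line strike

Immediate causes of the carrier strike: the order backlog bottleneck, the warehouse production line strike, the component shipment strike.
Further upstream: the raw-material fleet stockout, the order backlog cost overrun, the component carrier shortage.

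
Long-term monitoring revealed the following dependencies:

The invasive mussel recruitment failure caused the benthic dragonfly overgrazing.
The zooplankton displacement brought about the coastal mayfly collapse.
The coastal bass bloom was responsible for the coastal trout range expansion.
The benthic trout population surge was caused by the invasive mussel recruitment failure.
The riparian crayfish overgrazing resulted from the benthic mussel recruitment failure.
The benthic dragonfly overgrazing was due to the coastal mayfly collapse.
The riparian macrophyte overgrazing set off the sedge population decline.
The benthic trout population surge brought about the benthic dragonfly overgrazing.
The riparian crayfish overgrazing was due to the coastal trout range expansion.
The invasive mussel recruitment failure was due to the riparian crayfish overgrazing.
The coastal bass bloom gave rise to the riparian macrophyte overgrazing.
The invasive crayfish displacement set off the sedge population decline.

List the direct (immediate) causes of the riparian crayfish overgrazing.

Upstream contributors include the coastal bass bloom, but only the benthic mussel recruitment failure, the coastal trout range expansion feed directly into the riparian crayfish overgrazing.

the benthic mussel recruitment failure, the coastal trout range expansion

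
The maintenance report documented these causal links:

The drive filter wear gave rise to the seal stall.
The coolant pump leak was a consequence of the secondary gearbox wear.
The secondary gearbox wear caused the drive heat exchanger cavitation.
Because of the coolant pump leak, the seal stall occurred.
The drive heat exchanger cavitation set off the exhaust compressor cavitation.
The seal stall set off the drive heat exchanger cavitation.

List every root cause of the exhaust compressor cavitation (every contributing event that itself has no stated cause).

Tracing upstream from the exhaust compressor cavitation: the exhaust compressor cavitation ← the drive heat exchanger cavitation ← the secondary gearbox wear.
A separate upstream branch: the exhaust compressor cavitation ← the drive heat exchanger cavitation ← the seal stall ← the drive filter wear.
Each of those chain origins has no stated cause.

the drive filter wear, the secondary gearbox wear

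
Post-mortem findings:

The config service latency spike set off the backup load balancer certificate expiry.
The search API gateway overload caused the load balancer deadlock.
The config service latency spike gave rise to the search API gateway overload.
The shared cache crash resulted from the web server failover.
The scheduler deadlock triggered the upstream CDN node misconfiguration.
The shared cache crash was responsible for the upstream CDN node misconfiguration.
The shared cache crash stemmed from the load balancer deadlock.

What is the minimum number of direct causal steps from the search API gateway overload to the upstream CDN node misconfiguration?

Shortest chain: the search API gateway overload → the load balancer deadlock → the shared cache crash → the upstream CDN node misconfiguration.

3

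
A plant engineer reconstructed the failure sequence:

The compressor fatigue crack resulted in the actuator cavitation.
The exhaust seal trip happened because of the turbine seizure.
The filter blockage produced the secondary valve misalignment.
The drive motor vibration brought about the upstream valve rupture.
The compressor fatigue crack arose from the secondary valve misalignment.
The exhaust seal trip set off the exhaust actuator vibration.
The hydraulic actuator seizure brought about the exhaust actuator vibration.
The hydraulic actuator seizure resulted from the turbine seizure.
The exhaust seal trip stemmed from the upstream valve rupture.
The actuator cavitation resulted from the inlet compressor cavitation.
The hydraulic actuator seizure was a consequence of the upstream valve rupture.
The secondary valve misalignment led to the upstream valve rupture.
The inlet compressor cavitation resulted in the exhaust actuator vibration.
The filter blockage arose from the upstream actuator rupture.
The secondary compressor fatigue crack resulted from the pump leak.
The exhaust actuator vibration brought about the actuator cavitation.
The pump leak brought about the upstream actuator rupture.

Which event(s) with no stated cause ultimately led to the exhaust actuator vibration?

the drive motor vibration, the inlet compressor cavitation, the pump leak, the turbine seizure

Tracing upstream from the exhaust actuator vibration: the exhaust actuator vibration ← the exhaust seal trip ← the upstream valve rupture ← the secondary valve misalignment ← the filter blockage ← the upstream actuator rupture ← the pump leak.
A separate upstream branch: the exhaust actuator vibration ← the exhaust seal trip ← the turbine seizure.
A separate upstream branch: the exhaust actuator vibration ← the exhaust seal trip ← the upstream valve rupture ← the drive motor vibration.
A separate upstream branch: the exhaust actuator vibration ← the inlet compressor cavitation.
Each of those chain origins has no stated cause.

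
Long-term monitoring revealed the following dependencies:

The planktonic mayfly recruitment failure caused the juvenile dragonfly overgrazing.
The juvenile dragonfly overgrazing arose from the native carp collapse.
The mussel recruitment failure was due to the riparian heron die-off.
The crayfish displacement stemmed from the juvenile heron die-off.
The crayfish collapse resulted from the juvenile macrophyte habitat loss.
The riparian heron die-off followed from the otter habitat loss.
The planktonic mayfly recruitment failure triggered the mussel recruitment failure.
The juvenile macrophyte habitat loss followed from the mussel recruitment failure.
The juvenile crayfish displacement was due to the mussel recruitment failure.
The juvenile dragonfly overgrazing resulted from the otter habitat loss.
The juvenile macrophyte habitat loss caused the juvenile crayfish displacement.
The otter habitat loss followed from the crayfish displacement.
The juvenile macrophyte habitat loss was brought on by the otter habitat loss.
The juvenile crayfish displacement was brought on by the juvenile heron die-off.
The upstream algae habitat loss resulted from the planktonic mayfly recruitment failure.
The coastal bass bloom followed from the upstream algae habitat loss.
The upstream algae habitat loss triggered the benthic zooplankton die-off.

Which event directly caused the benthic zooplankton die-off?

the upstream algae habitat loss

Upstream contributors include the planktonic mayfly recruitment failure, but only the upstream algae habitat loss feeds directly into the benthic zooplankton die-off.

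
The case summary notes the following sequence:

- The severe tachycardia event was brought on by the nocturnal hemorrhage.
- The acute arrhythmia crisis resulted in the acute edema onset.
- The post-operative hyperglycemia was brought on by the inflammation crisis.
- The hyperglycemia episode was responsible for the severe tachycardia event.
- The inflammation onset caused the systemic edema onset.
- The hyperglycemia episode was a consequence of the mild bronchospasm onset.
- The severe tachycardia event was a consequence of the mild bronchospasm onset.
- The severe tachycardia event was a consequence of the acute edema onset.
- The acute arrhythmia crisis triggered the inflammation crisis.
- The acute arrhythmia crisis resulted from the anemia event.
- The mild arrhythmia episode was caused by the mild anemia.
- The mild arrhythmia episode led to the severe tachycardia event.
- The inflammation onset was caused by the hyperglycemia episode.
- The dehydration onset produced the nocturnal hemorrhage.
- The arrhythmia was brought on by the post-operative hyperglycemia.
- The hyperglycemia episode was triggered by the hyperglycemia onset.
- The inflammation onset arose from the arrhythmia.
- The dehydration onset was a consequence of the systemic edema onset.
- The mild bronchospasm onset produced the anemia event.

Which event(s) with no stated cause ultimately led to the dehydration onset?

the hyperglycemia onset, the mild bronchospasm onset

Tracing upstream from the dehydration onset: the dehydration onset ← the systemic edema onset ← the inflammation onset ← the hyperglycemia episode ← the hyperglycemia onset.
A separate upstream branch: the dehydration onset ← the systemic edema onset ← the inflammation onset ← the hyperglycemia episode ← the mild bronchospasm onset.
Each of those chain origins has no stated cause.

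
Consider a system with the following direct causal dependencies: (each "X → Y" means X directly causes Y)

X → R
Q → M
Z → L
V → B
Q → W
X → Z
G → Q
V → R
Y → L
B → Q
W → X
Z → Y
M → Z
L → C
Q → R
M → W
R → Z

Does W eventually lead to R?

There is a causal chain: W → X → R.

Yes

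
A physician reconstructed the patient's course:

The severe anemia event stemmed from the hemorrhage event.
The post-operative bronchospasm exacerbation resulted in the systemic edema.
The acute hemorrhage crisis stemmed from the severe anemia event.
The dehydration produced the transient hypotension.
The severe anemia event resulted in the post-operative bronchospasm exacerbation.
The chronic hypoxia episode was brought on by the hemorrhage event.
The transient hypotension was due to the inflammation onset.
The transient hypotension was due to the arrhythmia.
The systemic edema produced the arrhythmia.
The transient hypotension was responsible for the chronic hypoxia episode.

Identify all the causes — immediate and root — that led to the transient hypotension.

Immediate causes of the transient hypotension: the inflammation onset, the arrhythmia, the dehydration.
Further upstream: the hemorrhage event, the severe anemia event, the post-operative bronchospasm exacerbation, the systemic edema.

the arrhythmia, the dehydration, the hemorrhage event, the inflammation onset, the post-operative bronchospasm exacerbation, the severe anemia event, the systemic edema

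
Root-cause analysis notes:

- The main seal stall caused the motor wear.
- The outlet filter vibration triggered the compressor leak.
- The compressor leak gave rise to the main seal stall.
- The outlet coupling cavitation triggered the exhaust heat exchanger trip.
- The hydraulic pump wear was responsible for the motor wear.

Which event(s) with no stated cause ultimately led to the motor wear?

Tracing upstream from the motor wear: the motor wear ← the hydraulic pump wear.
A separate upstream branch: the motor wear ← the main seal stall ← the compressor leak ← the outlet filter vibration.
Each of those chain origins has no stated cause.

the hydraulic pump wear, the outlet filter vibration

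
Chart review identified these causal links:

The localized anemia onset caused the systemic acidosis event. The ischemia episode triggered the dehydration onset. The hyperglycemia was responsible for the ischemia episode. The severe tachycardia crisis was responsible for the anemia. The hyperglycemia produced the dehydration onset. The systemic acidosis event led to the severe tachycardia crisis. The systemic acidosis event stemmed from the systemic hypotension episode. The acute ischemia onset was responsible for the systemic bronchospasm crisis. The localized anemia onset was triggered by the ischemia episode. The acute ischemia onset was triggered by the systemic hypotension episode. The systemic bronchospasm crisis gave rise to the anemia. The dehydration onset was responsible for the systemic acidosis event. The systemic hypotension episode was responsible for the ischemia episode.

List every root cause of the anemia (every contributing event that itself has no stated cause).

Tracing upstream from the anemia: the anemia ← the severe tachycardia crisis ← the systemic acidosis event ← the systemic hypotension episode.
A separate upstream branch: the anemia ← the severe tachycardia crisis ← the systemic acidosis event ← the dehydration onset ← the hyperglycemia.
Each of those chain origins has no stated cause.

the hyperglycemia, the systemic hypotension episode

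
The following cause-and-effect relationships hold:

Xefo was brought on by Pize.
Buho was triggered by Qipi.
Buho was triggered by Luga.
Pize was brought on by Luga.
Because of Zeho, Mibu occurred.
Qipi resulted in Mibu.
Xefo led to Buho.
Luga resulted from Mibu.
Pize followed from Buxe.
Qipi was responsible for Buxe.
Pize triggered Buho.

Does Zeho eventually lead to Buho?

Yes

There is a causal chain: Zeho → Mibu → Luga → Buho.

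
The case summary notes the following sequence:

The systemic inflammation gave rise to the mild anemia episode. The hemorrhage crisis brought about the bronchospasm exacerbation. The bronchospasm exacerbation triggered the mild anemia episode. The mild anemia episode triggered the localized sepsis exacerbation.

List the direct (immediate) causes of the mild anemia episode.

the bronchospasm exacerbation, the systemic inflammation

Upstream contributors include the hemorrhage crisis, but only the bronchospasm exacerbation, the systemic inflammation feed directly into the mild anemia episode.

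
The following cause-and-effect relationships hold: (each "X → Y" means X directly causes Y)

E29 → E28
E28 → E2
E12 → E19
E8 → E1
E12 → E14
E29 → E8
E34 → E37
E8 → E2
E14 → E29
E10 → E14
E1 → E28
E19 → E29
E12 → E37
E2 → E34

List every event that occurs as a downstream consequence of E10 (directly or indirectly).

Direct effects: E14.
2 steps out: E29.
3 steps out: E8, E28.
4 steps out: E1, E2.
5 steps out: E34.
6 steps out: E37.
Not reachable from it: E12, E19.

E1, E14, E2, E28, E29, E34, E37, E8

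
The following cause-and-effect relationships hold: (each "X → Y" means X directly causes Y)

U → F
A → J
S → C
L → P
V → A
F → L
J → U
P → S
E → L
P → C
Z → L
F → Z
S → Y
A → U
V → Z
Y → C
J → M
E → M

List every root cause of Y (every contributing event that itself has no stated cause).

Tracing upstream from Y: Y ← S ← P ← L ← Z ← V.
A separate upstream branch: Y ← S ← P ← L ← E.
Each of those chain origins has no stated cause.

E, V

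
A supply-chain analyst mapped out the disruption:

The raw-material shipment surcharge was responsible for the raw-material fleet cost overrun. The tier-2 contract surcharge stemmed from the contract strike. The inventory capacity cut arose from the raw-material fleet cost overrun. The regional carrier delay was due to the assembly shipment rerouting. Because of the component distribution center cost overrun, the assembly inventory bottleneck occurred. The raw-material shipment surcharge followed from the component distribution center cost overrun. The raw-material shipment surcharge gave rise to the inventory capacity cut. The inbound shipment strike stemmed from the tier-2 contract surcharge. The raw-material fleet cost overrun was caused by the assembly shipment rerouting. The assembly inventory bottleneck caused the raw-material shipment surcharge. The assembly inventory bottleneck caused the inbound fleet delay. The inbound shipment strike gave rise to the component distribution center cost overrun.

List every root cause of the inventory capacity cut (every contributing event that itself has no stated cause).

Tracing upstream from the inventory capacity cut: the inventory capacity cut ← the raw-material fleet cost overrun ← the assembly shipment rerouting.
A separate upstream branch: the inventory capacity cut ← the raw-material shipment surcharge ← the component distribution center cost overrun ← the inbound shipment strike ← the tier-2 contract surcharge ← the contract strike.
Each of those chain origins has no stated cause.

the assembly shipment rerouting, the contract strike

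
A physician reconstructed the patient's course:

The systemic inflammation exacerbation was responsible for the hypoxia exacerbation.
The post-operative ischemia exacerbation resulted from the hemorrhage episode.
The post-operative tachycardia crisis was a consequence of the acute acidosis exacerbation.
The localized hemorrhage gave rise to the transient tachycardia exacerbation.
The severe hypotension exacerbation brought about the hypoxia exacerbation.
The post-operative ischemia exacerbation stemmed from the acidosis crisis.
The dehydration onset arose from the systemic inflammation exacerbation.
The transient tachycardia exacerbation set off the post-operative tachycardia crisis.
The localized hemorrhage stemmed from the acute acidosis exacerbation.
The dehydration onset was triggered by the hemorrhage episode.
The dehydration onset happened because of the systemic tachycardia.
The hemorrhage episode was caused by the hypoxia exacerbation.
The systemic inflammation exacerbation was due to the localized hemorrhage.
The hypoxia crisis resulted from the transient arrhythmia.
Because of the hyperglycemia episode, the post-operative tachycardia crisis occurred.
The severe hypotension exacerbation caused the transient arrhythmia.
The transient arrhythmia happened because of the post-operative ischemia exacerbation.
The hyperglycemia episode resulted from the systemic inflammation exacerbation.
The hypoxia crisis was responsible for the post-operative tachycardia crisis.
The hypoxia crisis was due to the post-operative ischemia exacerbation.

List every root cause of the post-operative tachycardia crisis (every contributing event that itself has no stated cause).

Tracing upstream from the post-operative tachycardia crisis: the post-operative tachycardia crisis ← the acute acidosis exacerbation.
A separate upstream branch: the post-operative tachycardia crisis ← the hypoxia crisis ← the post-operative ischemia exacerbation ← the acidosis crisis.
A separate upstream branch: the post-operative tachycardia crisis ← the hypoxia crisis ← the transient arrhythmia ← the severe hypotension exacerbation.
Each of those chain origins has no stated cause.

the acidosis crisis, the acute acidosis exacerbation, the severe hypotension exacerbation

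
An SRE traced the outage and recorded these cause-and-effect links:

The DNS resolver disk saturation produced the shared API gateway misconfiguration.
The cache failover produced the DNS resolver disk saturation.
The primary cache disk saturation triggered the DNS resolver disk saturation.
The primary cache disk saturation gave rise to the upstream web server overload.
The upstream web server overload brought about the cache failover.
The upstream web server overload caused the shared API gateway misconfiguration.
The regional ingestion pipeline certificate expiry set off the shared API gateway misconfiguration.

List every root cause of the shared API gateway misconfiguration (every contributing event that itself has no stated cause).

the primary cache disk saturation, the regional ingestion pipeline certificate expiry

Tracing upstream from the shared API gateway misconfiguration: the shared API gateway misconfiguration ← the upstream web server overload ← the primary cache disk saturation.
A separate upstream branch: the shared API gateway misconfiguration ← the regional ingestion pipeline certificate expiry.
Each of those chain origins has no stated cause.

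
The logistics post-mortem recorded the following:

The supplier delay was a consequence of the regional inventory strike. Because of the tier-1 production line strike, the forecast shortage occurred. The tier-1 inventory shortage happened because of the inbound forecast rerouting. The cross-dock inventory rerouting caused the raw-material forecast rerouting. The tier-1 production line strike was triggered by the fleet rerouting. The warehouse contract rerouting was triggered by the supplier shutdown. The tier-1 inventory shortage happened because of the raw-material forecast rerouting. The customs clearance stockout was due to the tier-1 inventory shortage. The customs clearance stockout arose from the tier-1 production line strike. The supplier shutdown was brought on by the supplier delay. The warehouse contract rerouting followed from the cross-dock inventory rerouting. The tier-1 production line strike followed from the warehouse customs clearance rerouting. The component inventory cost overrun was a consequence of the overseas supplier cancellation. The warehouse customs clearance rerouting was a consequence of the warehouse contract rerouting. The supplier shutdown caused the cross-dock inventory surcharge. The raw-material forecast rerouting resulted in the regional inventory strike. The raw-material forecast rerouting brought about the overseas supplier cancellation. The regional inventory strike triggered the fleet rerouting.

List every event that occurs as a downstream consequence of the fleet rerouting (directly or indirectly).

the customs clearance stockout, the forecast shortage, the tier-1 production line strike

Direct effects: the tier-1 production line strike.
2 steps out: the forecast shortage, the customs clearance stockout.
Not reachable from it: the cross-dock inventory rerouting, the raw-material forecast rerouting, the regional inventory strike, the overseas supplier cancellation, the supplier delay, the supplier shutdown, the warehouse contract rerouting, the warehouse customs clearance rerouting, the component inventory cost overrun, the tier-1 inventory shortage, the cross-dock inventory surcharge, the inbound forecast rerouting.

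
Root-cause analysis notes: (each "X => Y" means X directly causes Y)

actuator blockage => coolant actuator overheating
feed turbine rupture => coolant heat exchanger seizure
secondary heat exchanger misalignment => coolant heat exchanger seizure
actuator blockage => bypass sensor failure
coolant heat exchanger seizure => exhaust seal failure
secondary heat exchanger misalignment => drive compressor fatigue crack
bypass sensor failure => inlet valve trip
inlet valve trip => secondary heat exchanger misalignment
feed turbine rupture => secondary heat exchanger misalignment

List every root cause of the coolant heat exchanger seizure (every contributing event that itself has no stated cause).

the actuator blockage, the feed turbine rupture

Tracing upstream from the coolant heat exchanger seizure: the coolant heat exchanger seizure ← the secondary heat exchanger misalignment ← the inlet valve trip ← the bypass sensor failure ← the actuator blockage.
A separate upstream branch: the coolant heat exchanger seizure ← the feed turbine rupture.
Each of those chain origins has no stated cause.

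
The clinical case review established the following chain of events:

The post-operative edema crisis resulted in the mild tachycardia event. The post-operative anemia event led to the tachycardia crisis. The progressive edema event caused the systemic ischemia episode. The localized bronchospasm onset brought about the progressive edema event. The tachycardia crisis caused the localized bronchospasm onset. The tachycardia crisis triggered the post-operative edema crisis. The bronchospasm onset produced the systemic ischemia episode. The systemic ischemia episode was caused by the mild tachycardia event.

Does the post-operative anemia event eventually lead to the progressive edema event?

Yes

There is a causal chain: the post-operative anemia event → the tachycardia crisis → the localized bronchospasm onset → the progressive edema event.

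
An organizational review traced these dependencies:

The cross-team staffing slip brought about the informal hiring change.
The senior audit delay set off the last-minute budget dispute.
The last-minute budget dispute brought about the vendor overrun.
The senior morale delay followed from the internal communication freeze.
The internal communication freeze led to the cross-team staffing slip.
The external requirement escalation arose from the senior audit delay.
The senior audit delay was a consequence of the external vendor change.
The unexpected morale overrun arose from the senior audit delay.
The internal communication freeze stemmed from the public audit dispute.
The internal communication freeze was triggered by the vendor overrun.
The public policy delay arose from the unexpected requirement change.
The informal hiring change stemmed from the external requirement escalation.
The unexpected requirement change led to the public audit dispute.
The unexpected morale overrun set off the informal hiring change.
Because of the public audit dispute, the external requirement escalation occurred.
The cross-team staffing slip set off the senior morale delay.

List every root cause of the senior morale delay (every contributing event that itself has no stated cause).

Tracing upstream from the senior morale delay: the senior morale delay ← the internal communication freeze ← the public audit dispute ← the unexpected requirement change.
A separate upstream branch: the senior morale delay ← the internal communication freeze ← the vendor overrun ← the last-minute budget dispute ← the senior audit delay ← the external vendor change.
Each of those chain origins has no stated cause.

the external vendor change, the unexpected requirement change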